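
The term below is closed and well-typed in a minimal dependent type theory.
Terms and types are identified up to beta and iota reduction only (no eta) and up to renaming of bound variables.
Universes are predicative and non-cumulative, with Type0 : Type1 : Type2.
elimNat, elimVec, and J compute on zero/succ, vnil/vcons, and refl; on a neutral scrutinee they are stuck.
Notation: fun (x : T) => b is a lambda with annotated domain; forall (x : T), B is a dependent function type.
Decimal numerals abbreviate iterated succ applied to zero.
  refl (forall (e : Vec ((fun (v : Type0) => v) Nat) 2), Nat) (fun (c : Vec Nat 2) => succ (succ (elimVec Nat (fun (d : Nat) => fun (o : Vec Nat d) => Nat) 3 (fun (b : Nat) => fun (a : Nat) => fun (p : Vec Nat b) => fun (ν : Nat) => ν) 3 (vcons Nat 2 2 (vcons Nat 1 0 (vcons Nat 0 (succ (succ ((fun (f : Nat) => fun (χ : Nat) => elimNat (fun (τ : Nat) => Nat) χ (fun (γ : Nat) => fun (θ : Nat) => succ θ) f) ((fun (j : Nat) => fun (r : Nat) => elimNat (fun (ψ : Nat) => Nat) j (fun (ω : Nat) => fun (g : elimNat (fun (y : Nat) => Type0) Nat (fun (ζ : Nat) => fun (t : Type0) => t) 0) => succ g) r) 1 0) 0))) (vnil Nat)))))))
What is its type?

inferred type:
  Eq (forall (e : Vec Nat 2), Nat) (fun (v : Vec Nat 2) => 5) (fun (c : Vec Nat 2) => 5)


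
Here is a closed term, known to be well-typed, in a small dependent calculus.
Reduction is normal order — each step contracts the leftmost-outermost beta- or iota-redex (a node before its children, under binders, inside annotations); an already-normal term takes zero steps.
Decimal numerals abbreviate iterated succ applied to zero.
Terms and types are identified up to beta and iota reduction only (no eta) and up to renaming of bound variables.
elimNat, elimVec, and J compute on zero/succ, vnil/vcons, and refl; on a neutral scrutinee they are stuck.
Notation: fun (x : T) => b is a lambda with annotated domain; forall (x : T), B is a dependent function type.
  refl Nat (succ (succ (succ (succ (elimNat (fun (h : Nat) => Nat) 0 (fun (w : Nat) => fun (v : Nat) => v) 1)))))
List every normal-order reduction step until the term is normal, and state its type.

reduction (normal order):
  refl Nat (succ (succ (succ (succ (elimNat (fun (h : Nat) => Nat) 0 (fun (w : Nat) => fun (v : Nat) => v) 1)))))
  ~> refl Nat (succ (succ (succ (succ ((fun (h : Nat) => fun (w : Nat) => w) 0 (elimNat (fun (v : Nat) => Nat) 0 (fun (z : Nat) => fun (m : Nat) => m) 0))))))
  ~> refl Nat (succ (succ (succ (succ ((fun (h : Nat) => h) (elimNat (fun (w : Nat) => Nat) 0 (fun (v : Nat) => fun (z : Nat) => z) 0))))))
  ~> refl Nat (succ (succ (succ (succ (elimNat (fun (h : Nat) => Nat) 0 (fun (w : Nat) => fun (v : Nat) => v) 0)))))
  ~> refl Nat 4
the term's type:
  Eq Nat 4 4


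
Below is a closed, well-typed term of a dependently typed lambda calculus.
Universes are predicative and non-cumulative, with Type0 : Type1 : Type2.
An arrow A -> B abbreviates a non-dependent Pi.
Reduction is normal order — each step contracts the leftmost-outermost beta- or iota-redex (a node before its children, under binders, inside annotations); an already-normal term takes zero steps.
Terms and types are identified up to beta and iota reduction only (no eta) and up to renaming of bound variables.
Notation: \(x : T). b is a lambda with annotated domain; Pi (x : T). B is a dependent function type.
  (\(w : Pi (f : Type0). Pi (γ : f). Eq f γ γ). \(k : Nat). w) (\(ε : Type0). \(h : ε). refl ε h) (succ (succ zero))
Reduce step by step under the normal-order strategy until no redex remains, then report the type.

normal-order reduction sequence:
  (\(w : Pi (f : Type0). Pi (γ : f). Eq f γ γ). \(k : Nat). w) (\(ε : Type0). \(h : ε). refl ε h) (succ (succ zero))
  ~> (\(w : Nat). \(f : Type0). \(γ : f). refl f γ) (succ (succ zero))
  ~> \(w : Type0). \(f : w). refl w f
inferred type:
  Pi (w : Type0). Pi (f : w). Eq w f f


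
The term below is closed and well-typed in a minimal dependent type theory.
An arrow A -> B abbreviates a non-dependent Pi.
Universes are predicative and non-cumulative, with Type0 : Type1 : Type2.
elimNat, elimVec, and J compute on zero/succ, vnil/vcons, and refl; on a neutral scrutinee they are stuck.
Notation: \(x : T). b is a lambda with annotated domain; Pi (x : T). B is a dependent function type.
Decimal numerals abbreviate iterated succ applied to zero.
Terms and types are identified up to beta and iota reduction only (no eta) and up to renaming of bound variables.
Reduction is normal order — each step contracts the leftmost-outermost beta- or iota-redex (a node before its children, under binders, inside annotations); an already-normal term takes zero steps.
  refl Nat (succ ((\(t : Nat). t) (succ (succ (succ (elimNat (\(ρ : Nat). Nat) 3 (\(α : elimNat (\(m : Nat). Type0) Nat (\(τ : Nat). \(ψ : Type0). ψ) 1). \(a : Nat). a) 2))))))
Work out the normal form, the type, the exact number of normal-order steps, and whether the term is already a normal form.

normal form:
  refl Nat 7
the term's type:
  Eq Nat 7 7
reduction steps (normal order): 8
started in normal form: no
first redex: a beta-redex


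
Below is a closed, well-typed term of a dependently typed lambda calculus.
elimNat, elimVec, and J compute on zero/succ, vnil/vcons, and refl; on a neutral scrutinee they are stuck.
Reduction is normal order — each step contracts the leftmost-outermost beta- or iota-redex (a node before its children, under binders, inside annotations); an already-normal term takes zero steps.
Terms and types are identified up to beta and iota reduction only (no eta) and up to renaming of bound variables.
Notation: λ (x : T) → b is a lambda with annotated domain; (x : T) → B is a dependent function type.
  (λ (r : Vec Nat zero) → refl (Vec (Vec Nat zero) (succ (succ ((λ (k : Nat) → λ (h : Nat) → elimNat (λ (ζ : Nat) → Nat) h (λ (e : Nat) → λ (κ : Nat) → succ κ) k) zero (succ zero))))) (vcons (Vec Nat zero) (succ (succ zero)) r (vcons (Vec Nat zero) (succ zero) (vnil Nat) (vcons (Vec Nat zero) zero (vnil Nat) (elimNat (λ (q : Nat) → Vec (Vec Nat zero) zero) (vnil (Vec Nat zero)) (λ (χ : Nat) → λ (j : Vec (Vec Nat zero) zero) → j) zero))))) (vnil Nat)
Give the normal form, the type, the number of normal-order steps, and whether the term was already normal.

reduced normal form:
  refl (Vec (Vec Nat zero) (succ (succ (succ zero)))) (vcons (Vec Nat zero) (succ (succ zero)) (vnil Nat) (vcons (Vec Nat zero) (succ zero) (vnil Nat) (vcons (Vec Nat zero) zero (vnil Nat) (vnil (Vec Nat zero)))))
inferred type:
  Eq (Vec (Vec Nat zero) (succ (succ (succ zero)))) (vcons (Vec Nat zero) (succ (succ zero)) (vnil Nat) (vcons (Vec Nat zero) (succ zero) (vnil Nat) (vcons (Vec Nat zero) zero (vnil Nat) (vnil (Vec Nat zero))))) (vcons (Vec Nat zero) (succ (succ zero)) (vnil Nat) (vcons (Vec Nat zero) (succ zero) (vnil Nat) (vcons (Vec Nat zero) zero (vnil Nat) (vnil (Vec Nat zero)))))
normal-order step count: 5
started in normal form: no
first contracted redex: a beta-redex


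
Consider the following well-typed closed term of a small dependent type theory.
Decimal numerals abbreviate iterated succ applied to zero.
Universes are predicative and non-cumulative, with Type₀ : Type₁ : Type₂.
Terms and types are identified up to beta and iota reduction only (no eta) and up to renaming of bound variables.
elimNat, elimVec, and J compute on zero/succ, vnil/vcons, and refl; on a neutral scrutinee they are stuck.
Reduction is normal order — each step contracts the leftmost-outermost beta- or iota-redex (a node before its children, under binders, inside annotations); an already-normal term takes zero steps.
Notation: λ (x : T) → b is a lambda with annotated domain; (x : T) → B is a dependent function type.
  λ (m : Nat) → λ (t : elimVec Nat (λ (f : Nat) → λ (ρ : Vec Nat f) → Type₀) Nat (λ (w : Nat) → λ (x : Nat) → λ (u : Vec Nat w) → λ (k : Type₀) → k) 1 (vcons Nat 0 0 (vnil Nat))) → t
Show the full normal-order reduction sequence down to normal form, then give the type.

reduction (normal order):
  λ (m : Nat) → λ (t : elimVec Nat (λ (f : Nat) → λ (ρ : Vec Nat f) → Type₀) Nat (λ (w : Nat) → λ (x : Nat) → λ (u : Vec Nat w) → λ (k : Type₀) → k) 1 (vcons Nat 0 0 (vnil Nat))) → t
  ~> λ (m : Nat) → λ (t : (λ (f : Nat) → λ (ρ : Nat) → λ (w : Vec Nat f) → λ (x : Type₀) → x) 0 0 (vnil Nat) (elimVec Nat (λ (u : Nat) → λ (k : Vec Nat u) → Type₀) Nat (λ (χ : Nat) → λ (q : Nat) → λ (e : Vec Nat χ) → λ (z : Type₀) → z) 0 (vnil Nat))) → t
  ~> λ (m : Nat) → λ (t : (λ (f : Nat) → λ (ρ : Vec Nat 0) → λ (w : Type₀) → w) 0 (vnil Nat) (elimVec Nat (λ (x : Nat) → λ (u : Vec Nat x) → Type₀) Nat (λ (k : Nat) → λ (χ : Nat) → λ (q : Vec Nat k) → λ (e : Type₀) → e) 0 (vnil Nat))) → t
  ~> λ (m : Nat) → λ (t : (λ (f : Vec Nat 0) → λ (ρ : Type₀) → ρ) (vnil Nat) (elimVec Nat (λ (w : Nat) → λ (x : Vec Nat w) → Type₀) Nat (λ (u : Nat) → λ (k : Nat) → λ (χ : Vec Nat u) → λ (q : Type₀) → q) 0 (vnil Nat))) → t
  ~> λ (m : Nat) → λ (t : (λ (f : Type₀) → f) (elimVec Nat (λ (ρ : Nat) → λ (w : Vec Nat ρ) → Type₀) Nat (λ (x : Nat) → λ (u : Nat) → λ (k : Vec Nat x) → λ (χ : Type₀) → χ) 0 (vnil Nat))) → t
  ~> λ (m : Nat) → λ (t : elimVec Nat (λ (f : Nat) → λ (ρ : Vec Nat f) → Type₀) Nat (λ (w : Nat) → λ (x : Nat) → λ (u : Vec Nat w) → λ (k : Type₀) → k) 0 (vnil Nat)) → t
  ~> λ (m : Nat) → λ (t : Nat) → t
the term's type:
  (m : Nat) → (t : Nat) → Nat


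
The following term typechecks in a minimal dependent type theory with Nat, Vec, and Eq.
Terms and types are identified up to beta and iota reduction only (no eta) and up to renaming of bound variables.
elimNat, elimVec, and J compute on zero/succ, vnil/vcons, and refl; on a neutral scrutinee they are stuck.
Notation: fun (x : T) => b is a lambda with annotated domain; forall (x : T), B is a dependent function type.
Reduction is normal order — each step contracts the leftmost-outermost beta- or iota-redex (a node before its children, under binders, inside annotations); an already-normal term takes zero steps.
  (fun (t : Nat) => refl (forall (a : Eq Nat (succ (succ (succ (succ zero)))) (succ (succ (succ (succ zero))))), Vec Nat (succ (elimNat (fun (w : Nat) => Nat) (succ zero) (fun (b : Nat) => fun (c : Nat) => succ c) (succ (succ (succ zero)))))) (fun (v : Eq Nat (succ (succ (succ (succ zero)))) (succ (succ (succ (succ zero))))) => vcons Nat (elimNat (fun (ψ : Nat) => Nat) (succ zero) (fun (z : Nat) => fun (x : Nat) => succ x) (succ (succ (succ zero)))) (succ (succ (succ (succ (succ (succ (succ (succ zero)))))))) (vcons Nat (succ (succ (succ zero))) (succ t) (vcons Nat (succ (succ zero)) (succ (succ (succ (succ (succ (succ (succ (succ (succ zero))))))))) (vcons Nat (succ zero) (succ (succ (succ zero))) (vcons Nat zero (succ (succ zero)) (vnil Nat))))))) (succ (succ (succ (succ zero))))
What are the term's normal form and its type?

resulting normal form:
  refl (forall (t : Eq Nat (succ (succ (succ (succ zero)))) (succ (succ (succ (succ zero))))), Vec Nat (succ (succ (succ (succ (succ zero)))))) (fun (a : Eq Nat (succ (succ (succ (succ zero)))) (succ (succ (succ (succ zero))))) => vcons Nat (succ (succ (succ (succ zero)))) (succ (succ (succ (succ (succ (succ (succ (succ zero)))))))) (vcons Nat (succ (succ (succ zero))) (succ (succ (succ (succ (succ zero))))) (vcons Nat (succ (succ zero)) (succ (succ (succ (succ (succ (succ (succ (succ (succ zero))))))))) (vcons Nat (succ zero) (succ (succ (succ zero))) (vcons Nat zero (succ (succ zero)) (vnil Nat))))))
type:
  Eq (forall (t : Eq Nat (succ (succ (succ (succ zero)))) (succ (succ (succ (succ zero))))), Vec Nat (succ (succ (succ (succ (succ zero)))))) (fun (a : Eq Nat (succ (succ (succ (succ zero)))) (succ (succ (succ (succ zero))))) => vcons Nat (succ (succ (succ (succ zero)))) (succ (succ (succ (succ (succ (succ (succ (succ zero)))))))) (vcons Nat (succ (succ (succ zero))) (succ (succ (succ (succ (succ zero))))) (vcons Nat (succ (succ zero)) (succ (succ (succ (succ (succ (succ (succ (succ (succ zero))))))))) (vcons Nat (succ zero) (succ (succ (succ zero))) (vcons Nat zero (succ (succ zero)) (vnil Nat)))))) (fun (w : Eq Nat (succ (succ (succ (succ zero)))) (succ (succ (succ (succ zero))))) => vcons Nat (succ (succ (succ (succ zero)))) (succ (succ (succ (succ (succ (succ (succ (succ zero)))))))) (vcons Nat (succ (succ (succ zero))) (succ (succ (succ (succ (succ zero))))) (vcons Nat (succ (succ zero)) (succ (succ (succ (succ (succ (succ (succ (succ (succ zero))))))))) (vcons Nat (succ zero) (succ (succ (succ zero))) (vcons Nat zero (succ (succ zero)) (vnil Nat))))))


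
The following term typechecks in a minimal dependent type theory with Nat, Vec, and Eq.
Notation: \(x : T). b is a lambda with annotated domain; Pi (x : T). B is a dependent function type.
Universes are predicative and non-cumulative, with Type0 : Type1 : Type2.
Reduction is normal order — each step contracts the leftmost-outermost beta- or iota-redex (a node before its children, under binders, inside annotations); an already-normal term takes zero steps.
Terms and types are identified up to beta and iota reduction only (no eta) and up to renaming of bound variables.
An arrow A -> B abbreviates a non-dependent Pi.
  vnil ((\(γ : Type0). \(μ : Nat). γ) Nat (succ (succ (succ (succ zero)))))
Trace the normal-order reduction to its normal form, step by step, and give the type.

normal-order reduction:
  vnil ((\(γ : Type0). \(μ : Nat). γ) Nat (succ (succ (succ (succ zero)))))
  ~> vnil ((\(γ : Nat). Nat) (succ (succ (succ (succ zero)))))
  ~> vnil Nat
type:
  Vec Nat zero


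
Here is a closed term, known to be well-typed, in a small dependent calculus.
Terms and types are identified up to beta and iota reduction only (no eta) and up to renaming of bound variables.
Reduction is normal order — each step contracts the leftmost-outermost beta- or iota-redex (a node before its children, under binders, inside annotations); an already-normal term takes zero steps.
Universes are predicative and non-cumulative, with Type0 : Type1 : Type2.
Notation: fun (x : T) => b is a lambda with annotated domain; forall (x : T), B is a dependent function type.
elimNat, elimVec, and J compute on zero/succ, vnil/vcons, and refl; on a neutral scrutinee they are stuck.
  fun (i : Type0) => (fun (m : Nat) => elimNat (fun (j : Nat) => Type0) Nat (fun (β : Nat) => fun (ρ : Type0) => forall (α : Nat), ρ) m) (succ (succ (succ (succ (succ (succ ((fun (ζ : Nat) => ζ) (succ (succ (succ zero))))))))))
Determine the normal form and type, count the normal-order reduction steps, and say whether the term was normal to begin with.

resulting normal form:
  fun (i : Type0) => forall (m : Nat), forall (j : Nat), forall (β : Nat), forall (ρ : Nat), forall (α : Nat), forall (ζ : Nat), forall (o : Nat), forall (p : Nat), forall (ψ : Nat), Nat
the term's type:
  forall (i : Type0), Type0
reduction steps (normal order): 30
started in normal form: no
first contracted redex: a beta-redex


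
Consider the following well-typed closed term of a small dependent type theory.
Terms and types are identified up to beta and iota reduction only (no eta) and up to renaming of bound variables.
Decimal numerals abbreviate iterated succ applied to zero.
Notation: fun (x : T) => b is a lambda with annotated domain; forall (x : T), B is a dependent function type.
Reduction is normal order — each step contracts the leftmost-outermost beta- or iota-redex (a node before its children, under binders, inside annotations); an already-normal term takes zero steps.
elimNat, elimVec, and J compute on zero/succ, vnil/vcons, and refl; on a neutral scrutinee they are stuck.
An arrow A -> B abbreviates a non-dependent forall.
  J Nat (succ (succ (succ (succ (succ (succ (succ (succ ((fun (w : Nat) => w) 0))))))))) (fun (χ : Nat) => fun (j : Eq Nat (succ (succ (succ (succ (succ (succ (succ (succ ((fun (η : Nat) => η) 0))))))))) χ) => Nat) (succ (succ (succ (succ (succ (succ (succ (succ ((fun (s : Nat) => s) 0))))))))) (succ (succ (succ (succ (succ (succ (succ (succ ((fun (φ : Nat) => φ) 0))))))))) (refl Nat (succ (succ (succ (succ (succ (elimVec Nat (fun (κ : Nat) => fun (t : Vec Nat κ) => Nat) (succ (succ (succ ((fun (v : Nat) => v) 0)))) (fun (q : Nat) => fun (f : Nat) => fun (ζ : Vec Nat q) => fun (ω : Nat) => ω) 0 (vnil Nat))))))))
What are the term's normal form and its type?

resulting normal form:
  8
the term's type:
  Nat
observation: 2 normal-order steps normalize the term, beginning with a J iota-redex.


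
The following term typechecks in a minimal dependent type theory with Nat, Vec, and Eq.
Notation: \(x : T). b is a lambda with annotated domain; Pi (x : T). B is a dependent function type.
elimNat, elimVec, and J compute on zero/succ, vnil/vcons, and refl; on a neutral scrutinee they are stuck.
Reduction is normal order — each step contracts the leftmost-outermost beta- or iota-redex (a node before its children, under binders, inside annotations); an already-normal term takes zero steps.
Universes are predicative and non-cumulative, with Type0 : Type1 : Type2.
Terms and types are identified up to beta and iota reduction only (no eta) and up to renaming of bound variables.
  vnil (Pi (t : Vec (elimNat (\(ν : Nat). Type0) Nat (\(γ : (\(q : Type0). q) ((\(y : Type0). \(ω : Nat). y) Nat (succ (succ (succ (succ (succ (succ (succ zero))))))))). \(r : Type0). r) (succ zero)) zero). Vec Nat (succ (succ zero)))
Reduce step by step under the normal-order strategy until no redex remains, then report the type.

normal-order reduction sequence:
  vnil (Pi (t : Vec (elimNat (\(ν : Nat). Type0) Nat (\(γ : (\(q : Type0). q) ((\(y : Type0). \(ω : Nat). y) Nat (succ (succ (succ (succ (succ (succ (succ zero))))))))). \(r : Type0). r) (succ zero)) zero). Vec Nat (succ (succ zero)))
  ~> vnil (Pi (t : Vec ((\(ν : (\(γ : Type0). γ) ((\(q : Type0). \(y : Nat). q) Nat (succ (succ (succ (succ (succ (succ (succ zero))))))))). \(ω : Type0). ω) zero (elimNat (\(r : Nat). Type0) Nat (\(ε : (\(j : Type0). j) ((\(s : Type0). \(b : Nat). s) Nat (succ (succ (succ (succ (succ (succ (succ zero))))))))). \(x : Type0). x) zero)) zero). Vec Nat (succ (succ zero)))
  ~> vnil (Pi (t : Vec ((\(ν : Type0). ν) (elimNat (\(γ : Nat). Type0) Nat (\(q : (\(y : Type0). y) ((\(ω : Type0). \(r : Nat). ω) Nat (succ (succ (succ (succ (succ (succ (succ zero))))))))). \(ε : Type0). ε) zero)) zero). Vec Nat (succ (succ zero)))
  ~> vnil (Pi (t : Vec (elimNat (\(ν : Nat). Type0) Nat (\(γ : (\(q : Type0). q) ((\(y : Type0). \(ω : Nat). y) Nat (succ (succ (succ (succ (succ (succ (succ zero))))))))). \(r : Type0). r) zero) zero). Vec Nat (succ (succ zero)))
  ~> vnil (Pi (t : Vec Nat zero). Vec Nat (succ (succ zero)))
inferred type:
  Vec (Pi (t : Vec Nat zero). Vec Nat (succ (succ zero))) zero


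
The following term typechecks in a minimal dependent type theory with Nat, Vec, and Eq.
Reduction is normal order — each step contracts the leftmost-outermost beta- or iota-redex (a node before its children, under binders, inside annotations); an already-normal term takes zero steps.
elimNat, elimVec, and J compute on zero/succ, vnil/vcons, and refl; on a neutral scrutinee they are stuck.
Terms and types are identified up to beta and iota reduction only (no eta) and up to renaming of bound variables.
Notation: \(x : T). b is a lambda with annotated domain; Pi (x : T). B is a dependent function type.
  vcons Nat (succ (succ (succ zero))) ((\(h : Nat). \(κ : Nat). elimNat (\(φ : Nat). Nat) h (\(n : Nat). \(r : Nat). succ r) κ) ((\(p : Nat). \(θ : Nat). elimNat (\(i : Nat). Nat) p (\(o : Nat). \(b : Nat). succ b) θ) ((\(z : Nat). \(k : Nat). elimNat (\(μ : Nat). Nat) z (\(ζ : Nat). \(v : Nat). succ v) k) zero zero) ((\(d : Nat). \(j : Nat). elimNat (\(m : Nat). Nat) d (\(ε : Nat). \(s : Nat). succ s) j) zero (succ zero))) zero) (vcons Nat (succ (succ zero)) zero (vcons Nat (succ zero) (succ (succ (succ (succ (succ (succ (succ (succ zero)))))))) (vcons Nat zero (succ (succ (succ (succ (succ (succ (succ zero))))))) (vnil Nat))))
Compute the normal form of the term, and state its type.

normal form:
  vcons Nat (succ (succ (succ zero))) (succ zero) (vcons Nat (succ (succ zero)) zero (vcons Nat (succ zero) (succ (succ (succ (succ (succ (succ (succ (succ zero)))))))) (vcons Nat zero (succ (succ (succ (succ (succ (succ (succ zero))))))) (vnil Nat))))
the term's type:
  Vec Nat (succ (succ (succ (succ zero))))


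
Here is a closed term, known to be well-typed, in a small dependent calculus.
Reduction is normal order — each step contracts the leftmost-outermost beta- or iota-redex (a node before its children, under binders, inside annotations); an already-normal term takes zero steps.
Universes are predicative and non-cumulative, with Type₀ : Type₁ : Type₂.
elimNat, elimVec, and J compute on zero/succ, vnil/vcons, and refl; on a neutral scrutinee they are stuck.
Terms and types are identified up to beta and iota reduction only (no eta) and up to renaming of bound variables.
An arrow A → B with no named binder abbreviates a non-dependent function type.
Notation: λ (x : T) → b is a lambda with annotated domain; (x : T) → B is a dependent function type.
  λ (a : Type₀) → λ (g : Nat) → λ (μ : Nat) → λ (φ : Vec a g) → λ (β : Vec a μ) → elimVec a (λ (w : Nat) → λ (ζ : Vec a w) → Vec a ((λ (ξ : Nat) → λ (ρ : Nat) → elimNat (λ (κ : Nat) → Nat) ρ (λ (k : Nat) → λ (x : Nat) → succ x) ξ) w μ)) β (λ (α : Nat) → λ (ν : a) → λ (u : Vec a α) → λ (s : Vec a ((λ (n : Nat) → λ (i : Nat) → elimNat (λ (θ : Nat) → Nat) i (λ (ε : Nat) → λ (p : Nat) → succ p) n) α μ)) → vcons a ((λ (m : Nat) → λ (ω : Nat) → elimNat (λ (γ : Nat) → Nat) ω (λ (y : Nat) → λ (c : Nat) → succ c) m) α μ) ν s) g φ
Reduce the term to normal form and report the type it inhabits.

resulting normal form:
  λ (a : Type₀) → λ (g : Nat) → λ (μ : Nat) → λ (φ : Vec a g) → λ (β : Vec a μ) → elimVec a (λ (w : Nat) → λ (ζ : Vec a w) → Vec a (elimNat (λ (ξ : Nat) → Nat) μ (λ (ρ : Nat) → λ (κ : Nat) → succ κ) w)) β (λ (k : Nat) → λ (x : a) → λ (α : Vec a k) → λ (ν : Vec a (elimNat (λ (u : Nat) → Nat) μ (λ (s : Nat) → λ (n : Nat) → succ n) k)) → vcons a (elimNat (λ (i : Nat) → Nat) μ (λ (θ : Nat) → λ (ε : Nat) → succ ε) k) x ν) g φ
inferred type:
  (a : Type₀) → (g : Nat) → (μ : Nat) → Vec a g → Vec a μ → Vec a (elimNat (λ (φ : Nat) → Nat) μ (λ (β : Nat) → λ (w : Nat) → succ w) g)


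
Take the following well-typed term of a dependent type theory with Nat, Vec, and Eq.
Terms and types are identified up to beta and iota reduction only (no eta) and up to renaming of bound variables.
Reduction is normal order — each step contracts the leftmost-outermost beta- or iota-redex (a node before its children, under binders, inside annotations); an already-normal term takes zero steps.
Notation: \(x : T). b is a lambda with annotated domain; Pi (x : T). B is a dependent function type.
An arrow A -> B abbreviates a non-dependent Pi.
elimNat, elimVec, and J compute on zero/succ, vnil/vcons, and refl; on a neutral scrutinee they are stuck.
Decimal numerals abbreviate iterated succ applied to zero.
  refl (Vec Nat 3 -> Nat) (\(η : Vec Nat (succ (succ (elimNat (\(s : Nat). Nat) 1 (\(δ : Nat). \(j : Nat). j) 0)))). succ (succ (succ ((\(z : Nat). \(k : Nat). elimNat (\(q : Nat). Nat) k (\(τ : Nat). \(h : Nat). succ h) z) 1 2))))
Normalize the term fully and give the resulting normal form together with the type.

resulting normal form:
  refl (Vec Nat 3 -> Nat) (\(η : Vec Nat 3). 6)
the term's type:
  Eq (Vec Nat 3 -> Nat) (\(η : Vec Nat 3). 6) (\(s : Vec Nat 3). 6)
observation: the term reaches its normal form after 7 normal-order steps.


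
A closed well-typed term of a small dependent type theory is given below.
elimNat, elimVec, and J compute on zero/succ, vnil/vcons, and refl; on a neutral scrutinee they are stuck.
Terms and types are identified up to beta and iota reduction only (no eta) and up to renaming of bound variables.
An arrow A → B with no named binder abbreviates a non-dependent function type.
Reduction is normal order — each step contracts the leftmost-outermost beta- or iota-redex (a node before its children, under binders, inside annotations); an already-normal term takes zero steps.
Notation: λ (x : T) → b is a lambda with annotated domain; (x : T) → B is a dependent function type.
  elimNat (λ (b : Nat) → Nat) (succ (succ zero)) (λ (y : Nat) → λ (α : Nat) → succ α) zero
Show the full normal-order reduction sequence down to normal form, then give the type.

reduction (normal order):
  elimNat (λ (b : Nat) → Nat) (succ (succ zero)) (λ (y : Nat) → λ (α : Nat) → succ α) zero
  ~> succ (succ zero)
type:
  Nat


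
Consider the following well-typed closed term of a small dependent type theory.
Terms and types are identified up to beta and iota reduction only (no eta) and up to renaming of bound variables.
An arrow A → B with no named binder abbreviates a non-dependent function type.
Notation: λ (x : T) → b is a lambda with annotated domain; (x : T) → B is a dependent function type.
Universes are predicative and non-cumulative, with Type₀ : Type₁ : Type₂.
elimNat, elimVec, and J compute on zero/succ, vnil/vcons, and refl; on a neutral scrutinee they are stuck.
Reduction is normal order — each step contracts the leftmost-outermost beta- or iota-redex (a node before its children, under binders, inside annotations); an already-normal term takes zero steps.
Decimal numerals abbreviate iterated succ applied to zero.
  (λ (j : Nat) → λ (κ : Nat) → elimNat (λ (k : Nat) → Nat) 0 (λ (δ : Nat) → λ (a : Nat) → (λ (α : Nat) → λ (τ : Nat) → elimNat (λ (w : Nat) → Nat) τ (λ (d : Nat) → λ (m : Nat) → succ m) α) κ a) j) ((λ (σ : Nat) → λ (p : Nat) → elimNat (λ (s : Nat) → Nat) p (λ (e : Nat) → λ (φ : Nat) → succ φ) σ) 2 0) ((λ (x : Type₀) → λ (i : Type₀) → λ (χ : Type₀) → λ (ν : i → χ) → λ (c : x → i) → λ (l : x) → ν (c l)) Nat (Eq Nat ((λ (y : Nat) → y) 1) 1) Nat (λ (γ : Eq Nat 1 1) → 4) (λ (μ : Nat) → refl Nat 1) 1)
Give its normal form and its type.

resulting normal form:
  8
type:
  Nat


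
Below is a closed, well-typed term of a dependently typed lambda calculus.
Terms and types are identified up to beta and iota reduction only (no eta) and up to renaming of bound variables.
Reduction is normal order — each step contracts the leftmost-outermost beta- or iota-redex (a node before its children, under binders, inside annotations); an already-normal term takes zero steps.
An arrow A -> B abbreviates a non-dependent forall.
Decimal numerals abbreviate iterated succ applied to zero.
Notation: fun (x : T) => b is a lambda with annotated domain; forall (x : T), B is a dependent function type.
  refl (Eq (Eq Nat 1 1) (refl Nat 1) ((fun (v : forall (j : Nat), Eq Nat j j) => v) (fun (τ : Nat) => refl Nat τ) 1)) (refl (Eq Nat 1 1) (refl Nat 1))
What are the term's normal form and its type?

reduced normal form:
  refl (Eq (Eq Nat 1 1) (refl Nat 1) (refl Nat 1)) (refl (Eq Nat 1 1) (refl Nat 1))
type:
  Eq (Eq (Eq Nat 1 1) (refl Nat 1) (refl Nat 1)) (refl (Eq Nat 1 1) (refl Nat 1)) (refl (Eq Nat 1 1) (refl Nat 1))
observation: contracting a beta-redex first, the term normalizes in 2 steps.


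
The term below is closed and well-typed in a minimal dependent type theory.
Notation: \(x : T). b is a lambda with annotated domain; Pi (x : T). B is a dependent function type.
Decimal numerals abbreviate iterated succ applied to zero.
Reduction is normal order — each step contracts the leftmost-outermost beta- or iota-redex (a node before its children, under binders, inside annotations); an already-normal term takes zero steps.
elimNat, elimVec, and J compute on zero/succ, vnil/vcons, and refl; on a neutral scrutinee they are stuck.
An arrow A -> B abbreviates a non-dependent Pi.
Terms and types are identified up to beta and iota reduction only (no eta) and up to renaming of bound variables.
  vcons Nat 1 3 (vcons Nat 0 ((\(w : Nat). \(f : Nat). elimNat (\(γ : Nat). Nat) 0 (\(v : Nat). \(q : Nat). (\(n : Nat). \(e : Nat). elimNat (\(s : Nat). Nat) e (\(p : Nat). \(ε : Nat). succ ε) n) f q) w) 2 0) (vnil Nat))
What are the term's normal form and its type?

reduced normal form:
  vcons Nat 1 3 (vcons Nat 0 0 (vnil Nat))
the term's type:
  Vec Nat 2
observation: 15 normal-order steps separate the term from its normal form.


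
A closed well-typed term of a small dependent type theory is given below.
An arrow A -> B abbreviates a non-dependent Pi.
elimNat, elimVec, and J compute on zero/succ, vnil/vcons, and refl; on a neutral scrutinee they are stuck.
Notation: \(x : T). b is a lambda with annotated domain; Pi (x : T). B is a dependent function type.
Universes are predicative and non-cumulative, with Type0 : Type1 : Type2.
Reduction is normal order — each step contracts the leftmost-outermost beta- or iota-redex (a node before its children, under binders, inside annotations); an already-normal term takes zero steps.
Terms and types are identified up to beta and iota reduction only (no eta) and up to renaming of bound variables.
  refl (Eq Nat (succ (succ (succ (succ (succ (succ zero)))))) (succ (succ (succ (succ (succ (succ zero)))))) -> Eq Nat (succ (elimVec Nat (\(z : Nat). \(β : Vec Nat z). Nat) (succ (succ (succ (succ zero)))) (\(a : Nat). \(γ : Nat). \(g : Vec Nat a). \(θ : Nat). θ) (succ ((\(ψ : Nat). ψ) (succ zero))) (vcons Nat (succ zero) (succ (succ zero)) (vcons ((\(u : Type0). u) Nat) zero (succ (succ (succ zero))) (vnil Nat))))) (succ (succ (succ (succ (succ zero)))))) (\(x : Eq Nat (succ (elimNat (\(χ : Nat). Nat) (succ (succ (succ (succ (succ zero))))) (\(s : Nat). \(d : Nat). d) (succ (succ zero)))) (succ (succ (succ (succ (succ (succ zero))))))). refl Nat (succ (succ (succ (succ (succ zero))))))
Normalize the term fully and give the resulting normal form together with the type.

normal form:
  refl (Eq Nat (succ (succ (succ (succ (succ (succ zero)))))) (succ (succ (succ (succ (succ (succ zero)))))) -> Eq Nat (succ (succ (succ (succ (succ zero))))) (succ (succ (succ (succ (succ zero)))))) (\(z : Eq Nat (succ (succ (succ (succ (succ (succ zero)))))) (succ (succ (succ (succ (succ (succ zero))))))). refl Nat (succ (succ (succ (succ (succ zero))))))
the term's type:
  Eq (Eq Nat (succ (succ (succ (succ (succ (succ zero)))))) (succ (succ (succ (succ (succ (succ zero)))))) -> Eq Nat (succ (succ (succ (succ (succ zero))))) (succ (succ (succ (succ (succ zero)))))) (\(z : Eq Nat (succ (succ (succ (succ (succ (succ zero)))))) (succ (succ (succ (succ (succ (succ zero))))))). refl Nat (succ (succ (succ (succ (succ zero)))))) (\(β : Eq Nat (succ (succ (succ (succ (succ (succ zero)))))) (succ (succ (succ (succ (succ (succ zero))))))). refl Nat (succ (succ (succ (succ (succ zero))))))
observation: 18 normal-order steps separate the term from its normal form.


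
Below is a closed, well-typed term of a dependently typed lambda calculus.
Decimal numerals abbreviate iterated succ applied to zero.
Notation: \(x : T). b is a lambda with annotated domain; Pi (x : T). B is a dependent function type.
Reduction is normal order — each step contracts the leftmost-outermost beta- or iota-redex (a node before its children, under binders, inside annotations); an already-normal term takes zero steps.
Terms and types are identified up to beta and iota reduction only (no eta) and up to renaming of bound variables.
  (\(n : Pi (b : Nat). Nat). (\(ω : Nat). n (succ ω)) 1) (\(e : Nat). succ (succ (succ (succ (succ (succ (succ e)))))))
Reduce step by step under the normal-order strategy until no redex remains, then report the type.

normal-order reduction:
  (\(n : Pi (b : Nat). Nat). (\(ω : Nat). n (succ ω)) 1) (\(e : Nat). succ (succ (succ (succ (succ (succ (succ e)))))))
  ~> (\(n : Nat). (\(b : Nat). succ (succ (succ (succ (succ (succ (succ b))))))) (succ n)) 1
  ~> (\(n : Nat). succ (succ (succ (succ (succ (succ (succ n))))))) 2
  ~> 9
the term's type:
  Nat


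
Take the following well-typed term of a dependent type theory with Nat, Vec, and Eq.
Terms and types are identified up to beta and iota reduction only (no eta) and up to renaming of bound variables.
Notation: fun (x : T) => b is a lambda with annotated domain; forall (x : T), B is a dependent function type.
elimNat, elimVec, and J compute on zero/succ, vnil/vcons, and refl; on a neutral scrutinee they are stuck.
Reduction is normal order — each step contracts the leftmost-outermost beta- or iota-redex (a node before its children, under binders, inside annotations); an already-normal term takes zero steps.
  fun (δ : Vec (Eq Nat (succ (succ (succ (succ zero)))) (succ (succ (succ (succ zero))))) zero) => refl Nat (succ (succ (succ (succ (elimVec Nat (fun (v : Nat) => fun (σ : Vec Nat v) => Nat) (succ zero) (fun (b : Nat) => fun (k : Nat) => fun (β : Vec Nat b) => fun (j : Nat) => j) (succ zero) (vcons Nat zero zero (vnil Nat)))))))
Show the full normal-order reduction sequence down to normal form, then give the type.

reduction (normal order):
  fun (δ : Vec (Eq Nat (succ (succ (succ (succ zero)))) (succ (succ (succ (succ zero))))) zero) => refl Nat (succ (succ (succ (succ (elimVec Nat (fun (v : Nat) => fun (σ : Vec Nat v) => Nat) (succ zero) (fun (b : Nat) => fun (k : Nat) => fun (β : Vec Nat b) => fun (j : Nat) => j) (succ zero) (vcons Nat zero zero (vnil Nat)))))))
  ~> fun (δ : Vec (Eq Nat (succ (succ (succ (succ zero)))) (succ (succ (succ (succ zero))))) zero) => refl Nat (succ (succ (succ (succ ((fun (v : Nat) => fun (σ : Nat) => fun (b : Vec Nat v) => fun (k : Nat) => k) zero zero (vnil Nat) (elimVec Nat (fun (β : Nat) => fun (j : Vec Nat β) => Nat) (succ zero) (fun (o : Nat) => fun (ξ : Nat) => fun (s : Vec Nat o) => fun (z : Nat) => z) zero (vnil Nat)))))))
  ~> fun (δ : Vec (Eq Nat (succ (succ (succ (succ zero)))) (succ (succ (succ (succ zero))))) zero) => refl Nat (succ (succ (succ (succ ((fun (v : Nat) => fun (σ : Vec Nat zero) => fun (b : Nat) => b) zero (vnil Nat) (elimVec Nat (fun (k : Nat) => fun (β : Vec Nat k) => Nat) (succ zero) (fun (j : Nat) => fun (o : Nat) => fun (ξ : Vec Nat j) => fun (s : Nat) => s) zero (vnil Nat)))))))
  ~> fun (δ : Vec (Eq Nat (succ (succ (succ (succ zero)))) (succ (succ (succ (succ zero))))) zero) => refl Nat (succ (succ (succ (succ ((fun (v : Vec Nat zero) => fun (σ : Nat) => σ) (vnil Nat) (elimVec Nat (fun (b : Nat) => fun (k : Vec Nat b) => Nat) (succ zero) (fun (β : Nat) => fun (j : Nat) => fun (o : Vec Nat β) => fun (ξ : Nat) => ξ) zero (vnil Nat)))))))
  ~> fun (δ : Vec (Eq Nat (succ (succ (succ (succ zero)))) (succ (succ (succ (succ zero))))) zero) => refl Nat (succ (succ (succ (succ ((fun (v : Nat) => v) (elimVec Nat (fun (σ : Nat) => fun (b : Vec Nat σ) => Nat) (succ zero) (fun (k : Nat) => fun (β : Nat) => fun (j : Vec Nat k) => fun (o : Nat) => o) zero (vnil Nat)))))))
  ~> fun (δ : Vec (Eq Nat (succ (succ (succ (succ zero)))) (succ (succ (succ (succ zero))))) zero) => refl Nat (succ (succ (succ (succ (elimVec Nat (fun (v : Nat) => fun (σ : Vec Nat v) => Nat) (succ zero) (fun (b : Nat) => fun (k : Nat) => fun (β : Vec Nat b) => fun (j : Nat) => j) zero (vnil Nat))))))
  ~> fun (δ : Vec (Eq Nat (succ (succ (succ (succ zero)))) (succ (succ (succ (succ zero))))) zero) => refl Nat (succ (succ (succ (succ (succ zero)))))
the term's type:
  forall (δ : Vec (Eq Nat (succ (succ (succ (succ zero)))) (succ (succ (succ (succ zero))))) zero), Eq Nat (succ (succ (succ (succ (succ zero))))) (succ (succ (succ (succ (succ zero)))))


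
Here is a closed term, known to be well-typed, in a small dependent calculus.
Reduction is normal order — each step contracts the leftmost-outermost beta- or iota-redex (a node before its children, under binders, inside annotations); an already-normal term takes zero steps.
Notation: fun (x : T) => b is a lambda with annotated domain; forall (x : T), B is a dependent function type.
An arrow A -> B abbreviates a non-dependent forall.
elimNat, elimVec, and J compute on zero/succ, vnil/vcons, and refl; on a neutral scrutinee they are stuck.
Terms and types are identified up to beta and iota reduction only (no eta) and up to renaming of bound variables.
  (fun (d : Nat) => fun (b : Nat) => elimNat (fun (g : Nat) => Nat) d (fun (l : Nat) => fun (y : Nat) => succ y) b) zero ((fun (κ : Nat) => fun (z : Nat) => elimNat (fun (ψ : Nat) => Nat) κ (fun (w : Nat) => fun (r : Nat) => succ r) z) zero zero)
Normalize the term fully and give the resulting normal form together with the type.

reduced normal form:
  zero
type:
  Nat
observation: contracting a beta-redex first, the term normalizes in 6 steps.


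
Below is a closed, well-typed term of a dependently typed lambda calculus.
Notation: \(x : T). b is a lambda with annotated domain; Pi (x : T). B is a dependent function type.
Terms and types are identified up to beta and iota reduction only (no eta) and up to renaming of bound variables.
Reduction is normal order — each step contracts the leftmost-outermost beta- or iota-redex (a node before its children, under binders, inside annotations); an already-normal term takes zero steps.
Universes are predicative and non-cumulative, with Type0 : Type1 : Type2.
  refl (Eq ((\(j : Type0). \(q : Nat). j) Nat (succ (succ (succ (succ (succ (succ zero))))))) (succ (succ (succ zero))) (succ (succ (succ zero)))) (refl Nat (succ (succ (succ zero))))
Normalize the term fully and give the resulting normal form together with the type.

normal form:
  refl (Eq Nat (succ (succ (succ zero))) (succ (succ (succ zero)))) (refl Nat (succ (succ (succ zero))))
type:
  Eq (Eq Nat (succ (succ (succ zero))) (succ (succ (succ zero)))) (refl Nat (succ (succ (succ zero)))) (refl Nat (succ (succ (succ zero))))


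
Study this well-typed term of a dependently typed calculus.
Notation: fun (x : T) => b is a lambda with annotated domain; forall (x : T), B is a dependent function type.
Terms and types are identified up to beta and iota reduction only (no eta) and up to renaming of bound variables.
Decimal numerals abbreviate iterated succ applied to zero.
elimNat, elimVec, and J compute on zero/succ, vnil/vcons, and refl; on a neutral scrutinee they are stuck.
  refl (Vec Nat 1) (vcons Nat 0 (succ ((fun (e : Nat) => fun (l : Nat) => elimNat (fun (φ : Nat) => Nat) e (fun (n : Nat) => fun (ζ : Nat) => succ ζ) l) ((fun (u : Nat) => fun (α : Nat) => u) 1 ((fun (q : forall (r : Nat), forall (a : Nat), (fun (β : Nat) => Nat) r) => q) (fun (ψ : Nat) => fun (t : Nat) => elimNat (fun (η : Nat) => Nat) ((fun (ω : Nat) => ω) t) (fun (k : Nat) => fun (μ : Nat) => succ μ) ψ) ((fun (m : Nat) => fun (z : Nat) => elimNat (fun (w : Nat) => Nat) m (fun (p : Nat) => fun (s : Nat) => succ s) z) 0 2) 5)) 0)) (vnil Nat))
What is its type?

type:
  Eq (Vec Nat 1) (vcons Nat 0 2 (vnil Nat)) (vcons Nat 0 2 (vnil Nat))


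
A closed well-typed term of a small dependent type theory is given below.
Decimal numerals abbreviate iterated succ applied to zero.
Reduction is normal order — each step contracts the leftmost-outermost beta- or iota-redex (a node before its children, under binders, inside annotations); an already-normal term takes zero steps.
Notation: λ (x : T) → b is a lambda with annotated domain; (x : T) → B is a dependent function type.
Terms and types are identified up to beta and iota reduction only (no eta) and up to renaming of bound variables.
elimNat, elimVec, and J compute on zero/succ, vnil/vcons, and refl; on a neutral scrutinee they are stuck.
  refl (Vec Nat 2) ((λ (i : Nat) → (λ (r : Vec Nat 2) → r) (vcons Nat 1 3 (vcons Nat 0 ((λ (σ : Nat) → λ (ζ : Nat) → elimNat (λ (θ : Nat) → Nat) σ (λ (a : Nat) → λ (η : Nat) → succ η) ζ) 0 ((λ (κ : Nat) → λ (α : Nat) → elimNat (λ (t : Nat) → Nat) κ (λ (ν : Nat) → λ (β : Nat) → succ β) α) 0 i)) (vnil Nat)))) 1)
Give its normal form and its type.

resulting normal form:
  refl (Vec Nat 2) (vcons Nat 1 3 (vcons Nat 0 1 (vnil Nat)))
type:
  Eq (Vec Nat 2) (vcons Nat 1 3 (vcons Nat 0 1 (vnil Nat))) (vcons Nat 1 3 (vcons Nat 0 1 (vnil Nat)))
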